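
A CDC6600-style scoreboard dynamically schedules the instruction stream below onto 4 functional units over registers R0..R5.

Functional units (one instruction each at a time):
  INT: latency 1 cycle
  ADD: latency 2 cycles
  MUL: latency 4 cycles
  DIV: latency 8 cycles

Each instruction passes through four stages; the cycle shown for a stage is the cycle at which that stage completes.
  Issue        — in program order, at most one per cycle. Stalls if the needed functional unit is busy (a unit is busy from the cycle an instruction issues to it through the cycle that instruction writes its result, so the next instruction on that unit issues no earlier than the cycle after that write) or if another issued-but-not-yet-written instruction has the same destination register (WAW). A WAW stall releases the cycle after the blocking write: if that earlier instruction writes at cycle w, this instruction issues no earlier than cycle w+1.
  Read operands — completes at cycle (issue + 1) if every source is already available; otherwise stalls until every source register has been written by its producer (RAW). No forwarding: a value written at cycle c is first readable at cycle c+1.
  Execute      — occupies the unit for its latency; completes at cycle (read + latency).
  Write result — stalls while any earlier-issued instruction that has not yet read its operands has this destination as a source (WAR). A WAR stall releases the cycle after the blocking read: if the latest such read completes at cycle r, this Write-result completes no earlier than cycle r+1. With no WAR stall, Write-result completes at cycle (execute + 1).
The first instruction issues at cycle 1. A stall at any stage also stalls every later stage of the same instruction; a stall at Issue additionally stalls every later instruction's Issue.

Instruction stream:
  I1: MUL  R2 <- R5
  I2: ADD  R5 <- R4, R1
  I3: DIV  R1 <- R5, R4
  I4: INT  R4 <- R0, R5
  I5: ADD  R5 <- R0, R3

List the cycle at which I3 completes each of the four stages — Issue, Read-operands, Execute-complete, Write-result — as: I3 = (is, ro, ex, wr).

I1: IS=1 RO=2 EX=6 WR=7
I2: IS=2 RO=3 EX=5 WR=6
I3: IS=3 RO=7 EX=15 WR=16  [RAW R5: wait I2 write@6]
I4: IS=4 RO=7 EX=8 WR=9  [RAW R5: wait I2 write@6]
I5: IS=7 RO=8 EX=10 WR=11  [struct: ADD busy until I2 writes@6]

I3 = (3, 7, 15, 16)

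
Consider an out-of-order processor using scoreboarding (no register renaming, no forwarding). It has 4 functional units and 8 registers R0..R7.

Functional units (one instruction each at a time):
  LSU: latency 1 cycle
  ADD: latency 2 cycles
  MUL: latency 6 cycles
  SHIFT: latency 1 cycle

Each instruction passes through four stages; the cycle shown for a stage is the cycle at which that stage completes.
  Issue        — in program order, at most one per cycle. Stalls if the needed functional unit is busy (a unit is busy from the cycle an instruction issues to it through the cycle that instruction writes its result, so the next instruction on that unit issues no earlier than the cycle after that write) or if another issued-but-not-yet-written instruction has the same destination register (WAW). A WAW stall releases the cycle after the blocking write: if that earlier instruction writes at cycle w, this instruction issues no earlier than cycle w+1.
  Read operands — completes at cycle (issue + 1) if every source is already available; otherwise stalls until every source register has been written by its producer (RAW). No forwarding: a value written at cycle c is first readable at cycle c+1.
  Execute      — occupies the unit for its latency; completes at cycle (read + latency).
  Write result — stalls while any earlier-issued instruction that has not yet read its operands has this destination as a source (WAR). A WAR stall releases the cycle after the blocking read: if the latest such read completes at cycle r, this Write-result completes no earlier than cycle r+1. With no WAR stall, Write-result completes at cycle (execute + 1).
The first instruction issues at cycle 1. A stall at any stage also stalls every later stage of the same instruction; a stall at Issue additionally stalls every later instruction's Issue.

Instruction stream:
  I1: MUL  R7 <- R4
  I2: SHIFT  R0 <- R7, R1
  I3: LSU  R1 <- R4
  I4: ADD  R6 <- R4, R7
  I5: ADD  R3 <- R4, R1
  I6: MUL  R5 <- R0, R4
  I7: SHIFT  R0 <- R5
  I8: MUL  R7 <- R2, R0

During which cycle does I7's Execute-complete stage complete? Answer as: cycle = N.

[I1] 1/2/8/9
[I2] 2/10/11/12  (RAW R7: wait I1 write@9)
[I3] 3/4/5/11  (WAR R1: wait I2 read@10)
[I4] 4/10/12/13  (RAW R7: wait I1 write@9)
[I5] 14/15/17/18  (struct: ADD busy until I4 writes@13)
[I6] 15/16/22/23
[I7] 16/24/25/26  (RAW R5: wait I6 write@23)
[I8] 24/27/33/34  (struct: MUL busy until I6 writes@23; RAW R0: wait I7 write@26)

cycle = 25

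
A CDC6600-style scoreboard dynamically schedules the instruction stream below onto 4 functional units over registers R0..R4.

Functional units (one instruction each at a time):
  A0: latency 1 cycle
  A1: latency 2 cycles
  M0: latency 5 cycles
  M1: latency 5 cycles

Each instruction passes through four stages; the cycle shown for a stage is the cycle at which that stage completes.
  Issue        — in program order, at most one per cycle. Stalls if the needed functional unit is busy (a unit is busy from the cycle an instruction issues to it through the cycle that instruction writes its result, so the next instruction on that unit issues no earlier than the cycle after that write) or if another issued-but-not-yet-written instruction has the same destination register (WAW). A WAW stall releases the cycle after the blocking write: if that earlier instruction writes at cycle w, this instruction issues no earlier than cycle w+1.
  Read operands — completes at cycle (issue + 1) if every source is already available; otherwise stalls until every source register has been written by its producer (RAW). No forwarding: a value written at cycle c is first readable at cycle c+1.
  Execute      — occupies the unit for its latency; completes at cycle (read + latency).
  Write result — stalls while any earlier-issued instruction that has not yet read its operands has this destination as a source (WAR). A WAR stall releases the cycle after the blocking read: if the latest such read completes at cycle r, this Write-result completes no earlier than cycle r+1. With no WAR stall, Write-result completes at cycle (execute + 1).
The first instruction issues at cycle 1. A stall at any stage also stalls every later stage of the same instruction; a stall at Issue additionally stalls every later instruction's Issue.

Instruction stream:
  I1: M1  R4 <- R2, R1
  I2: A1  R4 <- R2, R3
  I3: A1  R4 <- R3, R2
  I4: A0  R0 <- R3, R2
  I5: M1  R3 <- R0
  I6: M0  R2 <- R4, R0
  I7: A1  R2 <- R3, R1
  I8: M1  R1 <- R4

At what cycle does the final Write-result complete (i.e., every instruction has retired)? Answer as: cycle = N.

cycle = 34

t=1  I1 dispatched to M1
t=2  I1 operands ready
t=7  I1 complete
t=8  R4←I1
t=9  I2 dispatched to A1
t=10  I2 operands ready
t=12  I2 complete
t=13  R4←I2
t=14  I3 dispatched to A1
t=15  I3 operands ready | I4 dispatched to A0
t=16  I4 operands ready | I5 dispatched to M1
t=17  I3 complete | I4 complete | I6 dispatched to M0
t=18  R4←I3 | R0←I4
t=19  I5 operands ready | I6 operands ready
t=24  I5 complete | I6 complete
t=25  R3←I5 | R2←I6
t=26  I7 dispatched to A1
t=27  I7 operands ready | I8 dispatched to M1
t=28  I8 operands ready
t=29  I7 complete
t=30  R2←I7
t=33  I8 complete
t=34  R1←I8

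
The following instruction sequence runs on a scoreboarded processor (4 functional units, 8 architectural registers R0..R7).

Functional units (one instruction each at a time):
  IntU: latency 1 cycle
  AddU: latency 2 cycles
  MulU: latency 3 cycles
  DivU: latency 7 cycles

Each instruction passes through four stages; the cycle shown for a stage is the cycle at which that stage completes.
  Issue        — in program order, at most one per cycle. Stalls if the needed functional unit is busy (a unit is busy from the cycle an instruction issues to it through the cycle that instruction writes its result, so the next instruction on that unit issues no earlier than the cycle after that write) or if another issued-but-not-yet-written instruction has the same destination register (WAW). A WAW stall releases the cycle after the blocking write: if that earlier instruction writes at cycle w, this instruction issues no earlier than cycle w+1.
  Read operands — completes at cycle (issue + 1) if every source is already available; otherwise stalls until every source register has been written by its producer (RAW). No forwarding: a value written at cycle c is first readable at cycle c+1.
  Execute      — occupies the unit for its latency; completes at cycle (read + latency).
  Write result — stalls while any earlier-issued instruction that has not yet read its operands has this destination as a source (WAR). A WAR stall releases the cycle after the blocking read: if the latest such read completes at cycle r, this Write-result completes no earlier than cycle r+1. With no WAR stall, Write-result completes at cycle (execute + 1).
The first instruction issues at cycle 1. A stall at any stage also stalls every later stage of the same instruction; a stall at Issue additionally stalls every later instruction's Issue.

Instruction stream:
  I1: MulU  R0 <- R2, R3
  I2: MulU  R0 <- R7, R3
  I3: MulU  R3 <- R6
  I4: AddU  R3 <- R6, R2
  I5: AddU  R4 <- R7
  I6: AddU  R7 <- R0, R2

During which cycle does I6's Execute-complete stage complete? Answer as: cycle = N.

cycle = 32

c1: I1 dispatched to MulU
c2: I1 operands ready
c5: I1 complete
c6: R0←I1
c7: I2 dispatched to MulU
c8: I2 operands ready
c11: I2 complete
c12: R0←I2
c13: I3 dispatched to MulU
c14: I3 operands ready
c17: I3 complete
c18: R3←I3
c19: I4 dispatched to AddU
c20: I4 operands ready
c22: I4 complete
c23: R3←I4
c24: I5 dispatched to AddU
c25: I5 operands ready
c27: I5 complete
c28: R4←I5
c29: I6 dispatched to AddU
c30: I6 operands ready
c32: I6 complete
c33: R7←I6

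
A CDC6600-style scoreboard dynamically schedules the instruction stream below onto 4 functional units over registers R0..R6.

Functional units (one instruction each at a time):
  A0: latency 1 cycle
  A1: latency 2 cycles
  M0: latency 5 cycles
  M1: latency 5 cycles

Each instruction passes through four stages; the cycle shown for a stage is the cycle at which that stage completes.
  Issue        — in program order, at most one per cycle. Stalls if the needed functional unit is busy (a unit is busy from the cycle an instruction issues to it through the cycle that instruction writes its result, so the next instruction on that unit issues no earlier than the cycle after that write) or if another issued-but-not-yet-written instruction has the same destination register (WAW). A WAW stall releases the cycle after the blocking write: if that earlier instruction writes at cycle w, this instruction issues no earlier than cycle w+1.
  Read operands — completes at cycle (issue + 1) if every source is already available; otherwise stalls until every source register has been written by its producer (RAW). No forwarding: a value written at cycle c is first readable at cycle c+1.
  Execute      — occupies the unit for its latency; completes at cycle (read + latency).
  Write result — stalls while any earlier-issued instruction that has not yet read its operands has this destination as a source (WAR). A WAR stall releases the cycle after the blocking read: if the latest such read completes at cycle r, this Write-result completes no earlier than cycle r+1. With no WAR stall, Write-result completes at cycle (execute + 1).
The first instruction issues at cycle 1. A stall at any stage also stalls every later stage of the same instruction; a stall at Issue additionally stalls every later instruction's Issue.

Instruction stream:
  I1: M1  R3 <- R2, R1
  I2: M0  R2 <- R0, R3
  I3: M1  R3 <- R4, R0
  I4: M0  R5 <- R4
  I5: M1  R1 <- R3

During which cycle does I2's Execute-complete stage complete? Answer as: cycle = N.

c1: issue I1 (M1)
c2: I1 read-ops; issue I2 (M0)
c7: I1 finished on M1
c8: I1→R3
c9: I2 read-ops; issue I3 (M1)
c10: I3 read-ops
c14: I2 finished on M0
c15: I2→R2; I3 finished on M1
c16: I3→R3; issue I4 (M0)
c17: I4 read-ops; issue I5 (M1)
c18: I5 read-ops
c22: I4 finished on M0
c23: I4→R5; I5 finished on M1
c24: I5→R1

cycle = 14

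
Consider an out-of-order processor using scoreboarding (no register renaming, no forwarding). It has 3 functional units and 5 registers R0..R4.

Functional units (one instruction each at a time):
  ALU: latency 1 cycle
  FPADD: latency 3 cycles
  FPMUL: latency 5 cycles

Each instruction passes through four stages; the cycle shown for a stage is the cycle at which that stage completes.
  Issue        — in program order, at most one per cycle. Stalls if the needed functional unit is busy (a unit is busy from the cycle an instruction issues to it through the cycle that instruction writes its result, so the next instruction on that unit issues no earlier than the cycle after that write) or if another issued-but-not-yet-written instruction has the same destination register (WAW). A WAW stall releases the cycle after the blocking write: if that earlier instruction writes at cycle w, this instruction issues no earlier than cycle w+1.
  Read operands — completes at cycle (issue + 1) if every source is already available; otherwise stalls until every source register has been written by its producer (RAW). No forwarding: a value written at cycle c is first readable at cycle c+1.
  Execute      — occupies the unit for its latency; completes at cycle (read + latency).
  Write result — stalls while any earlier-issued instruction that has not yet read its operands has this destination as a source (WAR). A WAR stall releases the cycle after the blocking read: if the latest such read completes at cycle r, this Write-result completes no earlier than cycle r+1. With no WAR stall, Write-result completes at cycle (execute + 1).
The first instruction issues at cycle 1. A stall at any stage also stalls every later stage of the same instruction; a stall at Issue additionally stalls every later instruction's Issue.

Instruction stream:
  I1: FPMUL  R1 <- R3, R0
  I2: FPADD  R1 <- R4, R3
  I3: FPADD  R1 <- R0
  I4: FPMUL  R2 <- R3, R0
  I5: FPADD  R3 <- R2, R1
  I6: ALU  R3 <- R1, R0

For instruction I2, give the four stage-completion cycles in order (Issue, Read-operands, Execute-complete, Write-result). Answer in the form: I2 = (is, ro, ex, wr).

c1: I1 dispatched to FPMUL
c2: I1 operands ready
c7: I1 complete
c8: R1←I1
c9: I2 dispatched to FPADD
c10: I2 operands ready
c13: I2 complete
c14: R1←I2
c15: I3 dispatched to FPADD
c16: I3 operands ready | I4 dispatched to FPMUL
c17: I4 operands ready
c19: I3 complete
c20: R1←I3
c21: I5 dispatched to FPADD
c22: I4 complete
c23: R2←I4
c24: I5 operands ready
c27: I5 complete
c28: R3←I5
c29: I6 dispatched to ALU
c30: I6 operands ready
c31: I6 complete
c32: R3←I6

I2 = (9, 10, 13, 14)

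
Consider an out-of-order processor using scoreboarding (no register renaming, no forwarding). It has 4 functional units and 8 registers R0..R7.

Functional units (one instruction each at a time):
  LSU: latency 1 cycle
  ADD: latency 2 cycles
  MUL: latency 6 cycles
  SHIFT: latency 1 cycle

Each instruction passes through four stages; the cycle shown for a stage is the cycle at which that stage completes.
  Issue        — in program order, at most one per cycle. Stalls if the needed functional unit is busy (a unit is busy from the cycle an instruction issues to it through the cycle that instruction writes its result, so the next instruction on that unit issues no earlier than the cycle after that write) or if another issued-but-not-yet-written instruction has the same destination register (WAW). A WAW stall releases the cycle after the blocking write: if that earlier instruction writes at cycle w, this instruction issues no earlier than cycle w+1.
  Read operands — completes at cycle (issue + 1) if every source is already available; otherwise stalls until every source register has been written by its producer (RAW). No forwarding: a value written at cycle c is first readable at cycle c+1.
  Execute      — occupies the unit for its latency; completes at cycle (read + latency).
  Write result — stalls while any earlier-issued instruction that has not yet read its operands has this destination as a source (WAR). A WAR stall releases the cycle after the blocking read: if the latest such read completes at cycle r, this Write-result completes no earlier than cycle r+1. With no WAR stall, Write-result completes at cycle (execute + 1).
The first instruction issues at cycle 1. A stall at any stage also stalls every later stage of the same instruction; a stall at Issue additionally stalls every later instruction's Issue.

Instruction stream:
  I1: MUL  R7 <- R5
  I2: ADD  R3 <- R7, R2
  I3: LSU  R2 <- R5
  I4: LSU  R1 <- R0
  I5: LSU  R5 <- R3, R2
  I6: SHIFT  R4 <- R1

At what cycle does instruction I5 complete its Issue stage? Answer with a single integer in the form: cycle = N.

  I1 | 1 | 2 | 8 | 9
  I2 | 2 | 10 | 12 | 13   RAW R7: wait I1 write@9
  I3 | 3 | 4 | 5 | 11   WAR R2: wait I2 read@10
  I4 | 12 | 13 | 14 | 15   struct: LSU busy until I3 writes@11
  I5 | 16 | 17 | 18 | 19   struct: LSU busy until I4 writes@15
  I6 | 17 | 18 | 19 | 20

cycle = 16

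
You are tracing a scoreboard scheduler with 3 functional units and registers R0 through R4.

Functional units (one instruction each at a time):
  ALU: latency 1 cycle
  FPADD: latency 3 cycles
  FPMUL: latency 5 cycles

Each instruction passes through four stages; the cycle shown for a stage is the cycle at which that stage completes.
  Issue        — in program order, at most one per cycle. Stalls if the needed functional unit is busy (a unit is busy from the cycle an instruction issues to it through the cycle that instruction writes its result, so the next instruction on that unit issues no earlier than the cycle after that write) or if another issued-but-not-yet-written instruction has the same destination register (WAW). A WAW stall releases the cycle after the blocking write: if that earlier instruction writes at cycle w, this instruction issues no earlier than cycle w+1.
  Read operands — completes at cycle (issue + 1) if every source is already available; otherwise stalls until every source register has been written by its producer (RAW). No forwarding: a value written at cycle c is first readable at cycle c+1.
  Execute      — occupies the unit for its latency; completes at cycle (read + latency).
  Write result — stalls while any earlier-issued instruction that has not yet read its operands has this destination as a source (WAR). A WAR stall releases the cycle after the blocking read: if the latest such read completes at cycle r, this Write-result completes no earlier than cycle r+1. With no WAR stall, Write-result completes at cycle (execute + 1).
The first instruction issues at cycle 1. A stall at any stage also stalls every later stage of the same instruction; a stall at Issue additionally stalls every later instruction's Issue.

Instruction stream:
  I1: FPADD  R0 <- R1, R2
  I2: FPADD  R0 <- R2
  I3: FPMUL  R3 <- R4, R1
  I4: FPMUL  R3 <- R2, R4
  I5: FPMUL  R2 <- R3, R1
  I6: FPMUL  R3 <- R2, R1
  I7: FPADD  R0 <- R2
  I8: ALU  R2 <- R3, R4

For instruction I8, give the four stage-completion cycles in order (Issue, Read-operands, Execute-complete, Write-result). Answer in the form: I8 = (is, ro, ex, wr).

I8 = (34, 40, 41, 42)

1) issue 1, read 2, done 5, write 6
2) issue 7, read 8, done 11, write 12  <struct: FPADD busy until I1 writes@6>
3) issue 8, read 9, done 14, write 15
4) issue 16, read 17, done 22, write 23  <struct: FPMUL busy until I3 writes@15>
5) issue 24, read 25, done 30, write 31  <struct: FPMUL busy until I4 writes@23>
6) issue 32, read 33, done 38, write 39  <struct: FPMUL busy until I5 writes@31>
7) issue 33, read 34, done 37, write 38
8) issue 34, read 40, done 41, write 42  <RAW R3: wait I6 write@39>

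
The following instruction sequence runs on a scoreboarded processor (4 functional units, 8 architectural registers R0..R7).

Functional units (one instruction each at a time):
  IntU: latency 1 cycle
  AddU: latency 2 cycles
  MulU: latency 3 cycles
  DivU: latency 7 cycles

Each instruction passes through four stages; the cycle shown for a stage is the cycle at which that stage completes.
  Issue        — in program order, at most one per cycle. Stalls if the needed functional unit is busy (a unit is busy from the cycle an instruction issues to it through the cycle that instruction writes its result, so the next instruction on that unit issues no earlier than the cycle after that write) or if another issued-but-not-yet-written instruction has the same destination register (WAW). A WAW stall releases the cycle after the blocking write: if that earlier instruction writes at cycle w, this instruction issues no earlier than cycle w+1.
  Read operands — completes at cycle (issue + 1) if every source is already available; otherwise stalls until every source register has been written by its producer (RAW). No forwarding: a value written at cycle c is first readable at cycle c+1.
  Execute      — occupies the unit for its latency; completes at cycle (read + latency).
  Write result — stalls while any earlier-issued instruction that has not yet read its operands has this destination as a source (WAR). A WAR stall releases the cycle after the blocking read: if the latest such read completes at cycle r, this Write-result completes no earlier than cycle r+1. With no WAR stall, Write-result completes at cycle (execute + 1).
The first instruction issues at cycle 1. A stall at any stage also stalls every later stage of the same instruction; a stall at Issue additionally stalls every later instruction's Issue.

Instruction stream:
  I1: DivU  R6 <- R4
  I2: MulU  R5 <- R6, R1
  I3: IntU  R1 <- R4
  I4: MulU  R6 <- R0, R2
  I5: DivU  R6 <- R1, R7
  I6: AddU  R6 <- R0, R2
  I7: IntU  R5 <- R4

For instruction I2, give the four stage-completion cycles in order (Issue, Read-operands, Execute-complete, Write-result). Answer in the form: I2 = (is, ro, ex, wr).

I2 = (2, 11, 14, 15)

I1 -> (1, 2, 9, 10)
I2 -> (2, 11, 14, 15)  // RAW R6: wait I1 write@10
I3 -> (3, 4, 5, 12)  // WAR R1: wait I2 read@11
I4 -> (16, 17, 20, 21)  // struct: MulU busy until I2 writes@15
I5 -> (22, 23, 30, 31)  // WAW R6: wait I4 write@21
I6 -> (32, 33, 35, 36)  // WAW R6: wait I5 write@31
I7 -> (33, 34, 35, 36)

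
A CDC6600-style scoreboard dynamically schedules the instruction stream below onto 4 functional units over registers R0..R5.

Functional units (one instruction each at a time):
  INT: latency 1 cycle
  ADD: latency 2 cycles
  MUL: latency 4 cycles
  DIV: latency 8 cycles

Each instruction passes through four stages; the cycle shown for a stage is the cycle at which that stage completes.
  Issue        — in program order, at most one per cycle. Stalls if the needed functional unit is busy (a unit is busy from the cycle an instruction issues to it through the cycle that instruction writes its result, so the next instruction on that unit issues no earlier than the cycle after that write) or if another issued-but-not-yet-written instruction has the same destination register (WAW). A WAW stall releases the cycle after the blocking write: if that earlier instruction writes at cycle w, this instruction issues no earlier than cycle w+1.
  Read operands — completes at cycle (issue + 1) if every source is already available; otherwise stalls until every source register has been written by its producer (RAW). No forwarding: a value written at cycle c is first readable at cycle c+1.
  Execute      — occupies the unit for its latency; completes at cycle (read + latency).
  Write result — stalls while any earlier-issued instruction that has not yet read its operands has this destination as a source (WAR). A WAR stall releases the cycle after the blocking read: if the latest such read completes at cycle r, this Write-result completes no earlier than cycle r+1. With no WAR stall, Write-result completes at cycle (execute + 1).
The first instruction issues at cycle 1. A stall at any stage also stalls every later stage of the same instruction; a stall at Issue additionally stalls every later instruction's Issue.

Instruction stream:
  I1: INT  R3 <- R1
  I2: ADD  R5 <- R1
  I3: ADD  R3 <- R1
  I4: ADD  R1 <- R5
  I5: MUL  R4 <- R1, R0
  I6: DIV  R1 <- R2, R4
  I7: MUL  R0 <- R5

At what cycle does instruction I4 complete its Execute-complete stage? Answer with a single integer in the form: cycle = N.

cycle = 15

I1: IS=1 RO=2 EX=3 WR=4
I2: IS=2 RO=3 EX=5 WR=6
I3: IS=7 RO=8 EX=10 WR=11  [struct: ADD busy until I2 writes@6]
I4: IS=12 RO=13 EX=15 WR=16  [struct: ADD busy until I3 writes@11]
I5: IS=13 RO=17 EX=21 WR=22  [RAW R1: wait I4 write@16]
I6: IS=17 RO=23 EX=31 WR=32  [WAW R1: wait I4 write@16; RAW R4: wait I5 write@22]
I7: IS=23 RO=24 EX=28 WR=29  [struct: MUL busy until I5 writes@22]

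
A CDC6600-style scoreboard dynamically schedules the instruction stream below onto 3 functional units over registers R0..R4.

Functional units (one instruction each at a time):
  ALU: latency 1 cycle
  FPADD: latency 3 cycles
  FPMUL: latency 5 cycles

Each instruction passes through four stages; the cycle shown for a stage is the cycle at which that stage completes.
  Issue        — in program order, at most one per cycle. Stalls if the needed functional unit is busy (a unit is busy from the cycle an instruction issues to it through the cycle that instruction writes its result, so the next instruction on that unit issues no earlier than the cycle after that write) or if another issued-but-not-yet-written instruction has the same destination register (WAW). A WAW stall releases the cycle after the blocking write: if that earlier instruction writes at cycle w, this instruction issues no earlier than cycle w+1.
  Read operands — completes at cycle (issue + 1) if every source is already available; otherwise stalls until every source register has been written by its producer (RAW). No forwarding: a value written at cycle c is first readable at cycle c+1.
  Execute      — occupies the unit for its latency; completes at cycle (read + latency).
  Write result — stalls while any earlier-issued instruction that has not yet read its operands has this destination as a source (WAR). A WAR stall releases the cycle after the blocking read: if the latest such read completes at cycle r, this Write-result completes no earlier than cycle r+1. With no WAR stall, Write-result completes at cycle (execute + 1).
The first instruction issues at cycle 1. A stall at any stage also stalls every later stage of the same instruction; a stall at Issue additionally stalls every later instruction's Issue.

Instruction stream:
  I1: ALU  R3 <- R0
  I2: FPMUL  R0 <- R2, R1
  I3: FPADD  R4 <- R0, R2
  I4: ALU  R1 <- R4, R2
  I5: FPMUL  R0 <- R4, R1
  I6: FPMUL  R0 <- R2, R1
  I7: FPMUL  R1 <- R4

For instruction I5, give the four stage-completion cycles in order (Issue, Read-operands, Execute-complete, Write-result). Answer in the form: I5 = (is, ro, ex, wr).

I1: IS=1 RO=2 EX=3 WR=4
I2: IS=2 RO=3 EX=8 WR=9
I3: IS=3 RO=10 EX=13 WR=14  [RAW R0: wait I2 write@9]
I4: IS=5 RO=15 EX=16 WR=17  [struct: ALU busy until I1 writes@4; RAW R4: wait I3 write@14]
I5: IS=10 RO=18 EX=23 WR=24  [struct: FPMUL busy until I2 writes@9; RAW R1: wait I4 write@17]
I6: IS=25 RO=26 EX=31 WR=32  [struct: FPMUL busy until I5 writes@24]
I7: IS=33 RO=34 EX=39 WR=40  [struct: FPMUL busy until I6 writes@32]

I5 = (10, 18, 23, 24)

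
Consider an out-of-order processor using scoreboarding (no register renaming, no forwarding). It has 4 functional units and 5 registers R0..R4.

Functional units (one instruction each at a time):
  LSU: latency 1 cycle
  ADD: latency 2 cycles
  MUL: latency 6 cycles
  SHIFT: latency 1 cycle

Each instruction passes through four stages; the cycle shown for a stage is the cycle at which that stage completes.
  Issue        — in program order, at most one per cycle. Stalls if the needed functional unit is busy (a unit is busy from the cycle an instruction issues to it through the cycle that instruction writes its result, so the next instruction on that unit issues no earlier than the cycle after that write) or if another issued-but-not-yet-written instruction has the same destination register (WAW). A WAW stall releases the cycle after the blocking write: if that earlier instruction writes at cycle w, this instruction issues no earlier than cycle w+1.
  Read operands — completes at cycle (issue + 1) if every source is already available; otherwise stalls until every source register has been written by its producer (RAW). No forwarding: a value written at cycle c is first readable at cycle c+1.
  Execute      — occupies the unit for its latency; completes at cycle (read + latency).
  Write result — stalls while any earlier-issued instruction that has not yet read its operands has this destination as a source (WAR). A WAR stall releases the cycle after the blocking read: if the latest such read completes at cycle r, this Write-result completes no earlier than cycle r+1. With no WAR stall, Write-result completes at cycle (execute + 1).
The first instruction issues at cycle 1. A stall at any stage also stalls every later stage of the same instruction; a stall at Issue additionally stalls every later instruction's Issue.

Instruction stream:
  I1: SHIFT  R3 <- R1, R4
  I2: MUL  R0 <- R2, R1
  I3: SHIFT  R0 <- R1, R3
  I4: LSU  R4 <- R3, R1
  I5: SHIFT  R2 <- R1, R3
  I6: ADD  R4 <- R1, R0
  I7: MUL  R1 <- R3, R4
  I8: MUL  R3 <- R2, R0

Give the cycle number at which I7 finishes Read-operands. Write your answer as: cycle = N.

cycle = 21

[I1] 1/2/3/4
[I2] 2/3/9/10
[I3] 11/12/13/14  (WAW R0: wait I2 write@10)
[I4] 12/13/14/15
[I5] 15/16/17/18  (struct: SHIFT busy until I3 writes@14)
[I6] 16/17/19/20
[I7] 17/21/27/28  (RAW R4: wait I6 write@20)
[I8] 29/30/36/37  (struct: MUL busy until I7 writes@28)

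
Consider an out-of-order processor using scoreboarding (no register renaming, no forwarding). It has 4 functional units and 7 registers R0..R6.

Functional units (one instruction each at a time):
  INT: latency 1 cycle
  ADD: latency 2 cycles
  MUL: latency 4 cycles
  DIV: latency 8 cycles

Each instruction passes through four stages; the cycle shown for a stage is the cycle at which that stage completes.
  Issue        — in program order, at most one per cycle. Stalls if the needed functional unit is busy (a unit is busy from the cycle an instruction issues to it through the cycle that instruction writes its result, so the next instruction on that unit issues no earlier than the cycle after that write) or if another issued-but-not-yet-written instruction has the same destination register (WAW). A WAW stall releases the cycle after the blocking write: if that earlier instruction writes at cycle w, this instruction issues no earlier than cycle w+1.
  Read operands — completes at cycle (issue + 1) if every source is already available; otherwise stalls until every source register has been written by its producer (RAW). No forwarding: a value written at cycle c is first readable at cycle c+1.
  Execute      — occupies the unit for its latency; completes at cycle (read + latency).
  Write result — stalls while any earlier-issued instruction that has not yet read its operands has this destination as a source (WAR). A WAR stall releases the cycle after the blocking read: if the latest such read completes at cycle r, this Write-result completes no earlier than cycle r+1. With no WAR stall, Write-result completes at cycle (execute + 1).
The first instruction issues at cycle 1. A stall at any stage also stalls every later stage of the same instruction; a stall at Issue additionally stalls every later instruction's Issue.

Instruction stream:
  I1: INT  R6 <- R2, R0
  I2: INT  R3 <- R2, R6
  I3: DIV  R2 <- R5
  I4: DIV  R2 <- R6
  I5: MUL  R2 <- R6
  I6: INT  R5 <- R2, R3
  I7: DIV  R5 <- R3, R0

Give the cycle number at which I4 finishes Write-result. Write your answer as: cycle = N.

cycle = 27

[I1] 1/2/3/4
[I2] 5/6/7/8  (struct: INT busy until I1 writes@4)
[I3] 6/7/15/16
[I4] 17/18/26/27  (struct: DIV busy until I3 writes@16)
[I5] 28/29/33/34  (WAW R2: wait I4 write@27)
[I6] 29/35/36/37  (RAW R2: wait I5 write@34)
[I7] 38/39/47/48  (WAW R5: wait I6 write@37)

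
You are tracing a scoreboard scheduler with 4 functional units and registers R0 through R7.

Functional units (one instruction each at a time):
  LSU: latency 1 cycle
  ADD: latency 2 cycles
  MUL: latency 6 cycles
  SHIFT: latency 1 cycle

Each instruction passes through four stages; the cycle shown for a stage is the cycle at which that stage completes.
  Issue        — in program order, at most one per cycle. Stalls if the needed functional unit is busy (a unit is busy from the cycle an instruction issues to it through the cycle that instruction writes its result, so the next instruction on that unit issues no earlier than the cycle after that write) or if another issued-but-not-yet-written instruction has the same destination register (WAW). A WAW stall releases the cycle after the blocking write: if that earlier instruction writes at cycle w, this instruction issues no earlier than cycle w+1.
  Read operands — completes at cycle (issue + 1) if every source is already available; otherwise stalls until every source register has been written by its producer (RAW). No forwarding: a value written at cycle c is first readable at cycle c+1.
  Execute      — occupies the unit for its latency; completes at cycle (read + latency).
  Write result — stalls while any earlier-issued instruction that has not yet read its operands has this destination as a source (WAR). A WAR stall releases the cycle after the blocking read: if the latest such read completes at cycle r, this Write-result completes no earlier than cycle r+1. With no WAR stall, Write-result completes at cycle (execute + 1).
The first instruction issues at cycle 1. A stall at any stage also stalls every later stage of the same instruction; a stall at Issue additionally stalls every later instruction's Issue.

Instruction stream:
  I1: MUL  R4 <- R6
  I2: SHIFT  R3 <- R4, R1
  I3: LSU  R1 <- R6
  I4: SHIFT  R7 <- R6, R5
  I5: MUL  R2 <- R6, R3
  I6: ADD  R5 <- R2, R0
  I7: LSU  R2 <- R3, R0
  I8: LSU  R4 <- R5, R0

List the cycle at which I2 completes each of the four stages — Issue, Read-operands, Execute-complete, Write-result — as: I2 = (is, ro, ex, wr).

I2 = (2, 10, 11, 12)

c1: I1→MUL
c2: I1 RO | I2→SHIFT
c3: I3→LSU
c4: I3 RO
c5: I3 EX
c8: I1 EX
c9: I1 WR R4
c10: I2 RO
c11: I2 EX | I3 WR R1
c12: I2 WR R3
c13: I4→SHIFT
c14: I4 RO | I5→MUL
c15: I4 EX | I5 RO | I6→ADD
c16: I4 WR R7
c21: I5 EX
c22: I5 WR R2
c23: I6 RO | I7→LSU
c24: I7 RO
c25: I6 EX | I7 EX
c26: I6 WR R5 | I7 WR R2
c27: I8→LSU
c28: I8 RO
c29: I8 EX
c30: I8 WR R4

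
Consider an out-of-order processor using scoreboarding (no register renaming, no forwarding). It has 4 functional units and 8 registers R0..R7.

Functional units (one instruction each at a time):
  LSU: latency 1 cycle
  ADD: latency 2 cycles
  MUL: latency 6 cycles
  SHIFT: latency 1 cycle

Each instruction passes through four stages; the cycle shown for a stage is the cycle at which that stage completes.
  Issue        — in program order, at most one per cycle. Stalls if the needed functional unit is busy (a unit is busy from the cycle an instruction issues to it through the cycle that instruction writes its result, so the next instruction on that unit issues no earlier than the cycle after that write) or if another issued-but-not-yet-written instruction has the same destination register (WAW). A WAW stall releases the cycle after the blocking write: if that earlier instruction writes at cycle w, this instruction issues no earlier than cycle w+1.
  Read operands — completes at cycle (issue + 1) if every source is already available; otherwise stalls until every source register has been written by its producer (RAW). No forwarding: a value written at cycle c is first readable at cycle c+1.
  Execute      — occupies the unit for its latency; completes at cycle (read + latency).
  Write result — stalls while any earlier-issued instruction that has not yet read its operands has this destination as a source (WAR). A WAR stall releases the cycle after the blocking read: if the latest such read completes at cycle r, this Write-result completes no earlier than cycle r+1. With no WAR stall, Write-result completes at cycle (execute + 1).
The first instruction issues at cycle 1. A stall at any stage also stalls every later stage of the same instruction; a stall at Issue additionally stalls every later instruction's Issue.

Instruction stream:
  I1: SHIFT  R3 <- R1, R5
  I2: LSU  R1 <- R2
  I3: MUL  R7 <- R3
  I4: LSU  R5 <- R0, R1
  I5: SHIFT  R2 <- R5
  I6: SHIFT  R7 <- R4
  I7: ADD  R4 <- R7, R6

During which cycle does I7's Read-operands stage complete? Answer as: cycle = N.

cycle = 17

c1: I1 dispatched to SHIFT
c2: I1 operands ready, I2 dispatched to LSU
c3: I1 complete, I2 operands ready, I3 dispatched to MUL
c4: R3←I1, I2 complete
c5: R1←I2, I3 operands ready
c6: I4 dispatched to LSU
c7: I4 operands ready, I5 dispatched to SHIFT
c8: I4 complete
c9: R5←I4
c10: I5 operands ready
c11: I3 complete, I5 complete
c12: R7←I3, R2←I5
c13: I6 dispatched to SHIFT
c14: I6 operands ready, I7 dispatched to ADD
c15: I6 complete
c16: R7←I6
c17: I7 operands ready
c19: I7 complete
c20: R4←I7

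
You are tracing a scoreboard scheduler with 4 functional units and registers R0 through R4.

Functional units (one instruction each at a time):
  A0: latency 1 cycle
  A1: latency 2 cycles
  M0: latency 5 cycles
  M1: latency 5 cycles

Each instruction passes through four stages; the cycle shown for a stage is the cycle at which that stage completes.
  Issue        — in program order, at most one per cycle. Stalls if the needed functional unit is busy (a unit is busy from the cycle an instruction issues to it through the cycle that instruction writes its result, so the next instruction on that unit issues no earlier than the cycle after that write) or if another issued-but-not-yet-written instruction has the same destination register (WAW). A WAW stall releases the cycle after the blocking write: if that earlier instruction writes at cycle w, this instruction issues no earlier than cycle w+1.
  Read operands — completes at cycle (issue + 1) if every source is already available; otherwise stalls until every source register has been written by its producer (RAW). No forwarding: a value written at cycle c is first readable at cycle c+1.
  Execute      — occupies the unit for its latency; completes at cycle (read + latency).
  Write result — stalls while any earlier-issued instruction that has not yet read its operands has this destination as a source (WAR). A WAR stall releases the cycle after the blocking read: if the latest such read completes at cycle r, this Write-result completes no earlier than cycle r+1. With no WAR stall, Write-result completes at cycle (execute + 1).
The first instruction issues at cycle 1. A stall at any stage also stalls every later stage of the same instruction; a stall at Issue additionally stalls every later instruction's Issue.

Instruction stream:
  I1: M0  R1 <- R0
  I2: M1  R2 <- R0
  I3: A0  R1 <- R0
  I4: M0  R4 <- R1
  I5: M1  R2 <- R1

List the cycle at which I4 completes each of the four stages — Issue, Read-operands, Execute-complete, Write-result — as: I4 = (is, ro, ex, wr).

  I1 | 1 | 2 | 7 | 8
  I2 | 2 | 3 | 8 | 9
  I3 | 9 | 10 | 11 | 12   WAW R1: wait I1 write@8
  I4 | 10 | 13 | 18 | 19   RAW R1: wait I3 write@12
  I5 | 11 | 13 | 18 | 19   RAW R1: wait I3 write@12

I4 = (10, 13, 18, 19)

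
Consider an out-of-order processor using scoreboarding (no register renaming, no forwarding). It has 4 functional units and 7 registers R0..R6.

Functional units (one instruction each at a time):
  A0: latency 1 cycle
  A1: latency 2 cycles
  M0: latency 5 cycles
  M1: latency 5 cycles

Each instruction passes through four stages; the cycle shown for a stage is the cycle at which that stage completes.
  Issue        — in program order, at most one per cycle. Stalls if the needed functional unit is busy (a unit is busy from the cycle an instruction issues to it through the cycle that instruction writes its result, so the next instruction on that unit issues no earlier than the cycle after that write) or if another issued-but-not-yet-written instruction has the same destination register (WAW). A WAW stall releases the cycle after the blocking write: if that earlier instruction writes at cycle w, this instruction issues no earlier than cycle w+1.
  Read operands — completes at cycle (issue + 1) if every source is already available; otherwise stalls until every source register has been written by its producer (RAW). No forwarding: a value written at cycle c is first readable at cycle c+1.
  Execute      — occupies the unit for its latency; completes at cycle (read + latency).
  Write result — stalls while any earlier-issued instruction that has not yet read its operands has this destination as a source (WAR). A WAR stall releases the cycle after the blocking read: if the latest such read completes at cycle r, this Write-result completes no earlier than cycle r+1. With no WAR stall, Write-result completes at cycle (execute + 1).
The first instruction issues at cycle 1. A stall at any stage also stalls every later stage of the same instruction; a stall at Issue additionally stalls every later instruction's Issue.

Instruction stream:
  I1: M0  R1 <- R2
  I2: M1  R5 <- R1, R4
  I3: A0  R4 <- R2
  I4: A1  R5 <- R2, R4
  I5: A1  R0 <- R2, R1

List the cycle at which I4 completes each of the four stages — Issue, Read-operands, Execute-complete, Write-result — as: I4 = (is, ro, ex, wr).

I4 = (16, 17, 19, 20)

c1: I1 issues→M0
c2: I1 reads, I2 issues→M1
c3: I3 issues→A0
c4: I3 reads
c5: I3 exec-done
c7: I1 exec-done
c8: I1 writes R1
c9: I2 reads
c10: I3 writes R4
c14: I2 exec-done
c15: I2 writes R5
c16: I4 issues→A1
c17: I4 reads
c19: I4 exec-done
c20: I4 writes R5
c21: I5 issues→A1
c22: I5 reads
c24: I5 exec-done
c25: I5 writes R0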